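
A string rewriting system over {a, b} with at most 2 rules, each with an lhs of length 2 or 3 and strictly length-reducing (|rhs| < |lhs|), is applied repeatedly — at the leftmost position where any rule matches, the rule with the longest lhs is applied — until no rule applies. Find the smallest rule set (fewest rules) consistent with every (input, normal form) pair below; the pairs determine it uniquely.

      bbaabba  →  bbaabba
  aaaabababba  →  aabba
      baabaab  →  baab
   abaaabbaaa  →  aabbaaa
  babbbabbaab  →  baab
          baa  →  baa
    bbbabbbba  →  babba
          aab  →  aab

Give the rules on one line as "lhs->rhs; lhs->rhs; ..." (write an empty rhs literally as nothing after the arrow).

  | bbaabba
  | aaaabababba => aaababba => aabba
  | baabaab => baab
  | abaaabbaaa => aabbaaa

aba->; bbb->b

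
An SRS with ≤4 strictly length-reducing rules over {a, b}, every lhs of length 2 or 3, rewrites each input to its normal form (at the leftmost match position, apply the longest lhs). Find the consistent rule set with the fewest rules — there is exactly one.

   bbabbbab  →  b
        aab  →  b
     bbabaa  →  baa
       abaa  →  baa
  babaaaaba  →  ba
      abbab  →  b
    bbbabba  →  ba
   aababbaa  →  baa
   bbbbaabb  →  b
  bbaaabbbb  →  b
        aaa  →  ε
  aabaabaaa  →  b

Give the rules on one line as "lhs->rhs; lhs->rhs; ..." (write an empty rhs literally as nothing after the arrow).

  | bbabbbab => babbbab => bbbbab => bbbab => bbab => bab => bb => b
  | aab => ab => b
  | bbabaa => babaa => bbaa => baa
  | abaa => baa

aaa->; ab->b; bb->b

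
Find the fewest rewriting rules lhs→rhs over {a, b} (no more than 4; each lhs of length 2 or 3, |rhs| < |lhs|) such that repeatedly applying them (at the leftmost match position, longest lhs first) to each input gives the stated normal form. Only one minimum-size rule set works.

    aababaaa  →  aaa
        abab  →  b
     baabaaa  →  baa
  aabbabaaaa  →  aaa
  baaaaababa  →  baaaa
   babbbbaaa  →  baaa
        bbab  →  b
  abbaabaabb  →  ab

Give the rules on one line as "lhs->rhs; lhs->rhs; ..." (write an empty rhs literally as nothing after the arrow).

  | aababaaa => abbbaaa => abbaaa => aaa
  | abab => bbb => bb => b
  | baabaaa => babbaa => baa
  | aabbabaaaa => aabaaaa => abbaaa => aaa

aba->bb; bb->b; bba->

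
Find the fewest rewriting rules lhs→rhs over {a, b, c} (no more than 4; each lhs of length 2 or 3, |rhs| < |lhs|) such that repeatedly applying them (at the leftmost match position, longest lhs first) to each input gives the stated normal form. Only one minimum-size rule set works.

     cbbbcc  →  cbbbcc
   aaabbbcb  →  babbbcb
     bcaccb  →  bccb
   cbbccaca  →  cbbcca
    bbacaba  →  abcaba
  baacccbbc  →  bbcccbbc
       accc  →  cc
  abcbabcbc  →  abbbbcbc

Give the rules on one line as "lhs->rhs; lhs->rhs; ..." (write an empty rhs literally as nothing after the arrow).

  | cbbbcc
  | aaabbbcb => babbbcb
  | bcaccb => bccb
  | cbbccaca => cbbcca

aa->b; ac->; bba->ab; cba->bb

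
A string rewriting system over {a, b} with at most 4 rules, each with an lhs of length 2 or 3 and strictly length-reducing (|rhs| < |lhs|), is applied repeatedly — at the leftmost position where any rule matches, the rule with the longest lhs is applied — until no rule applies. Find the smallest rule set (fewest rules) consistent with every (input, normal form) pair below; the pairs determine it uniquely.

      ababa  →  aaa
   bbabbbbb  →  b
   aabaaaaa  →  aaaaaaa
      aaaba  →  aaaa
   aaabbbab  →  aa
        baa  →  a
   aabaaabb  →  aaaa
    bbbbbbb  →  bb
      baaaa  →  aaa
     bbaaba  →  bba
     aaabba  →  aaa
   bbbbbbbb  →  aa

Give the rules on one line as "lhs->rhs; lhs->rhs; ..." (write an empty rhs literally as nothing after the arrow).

  | ababa => aaba => aaa
  | bbabbbbb => bbbbbb => aabbb => abb => b
  | aabaaaaa => aaaaaaa
  | aaaba => aaaa

ab->a; abb->b; baa->ab; bbb->aa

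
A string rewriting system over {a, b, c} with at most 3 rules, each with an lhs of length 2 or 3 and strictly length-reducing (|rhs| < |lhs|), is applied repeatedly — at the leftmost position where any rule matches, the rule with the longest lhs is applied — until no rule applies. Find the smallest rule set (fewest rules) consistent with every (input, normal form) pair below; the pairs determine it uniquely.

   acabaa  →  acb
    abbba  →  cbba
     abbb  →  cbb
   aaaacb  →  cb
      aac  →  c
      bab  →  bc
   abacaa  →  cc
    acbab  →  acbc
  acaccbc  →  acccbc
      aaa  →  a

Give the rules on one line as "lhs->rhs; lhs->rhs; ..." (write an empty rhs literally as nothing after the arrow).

aa->; ab->c; ca->c

  | acabaa => acbaa => acb
  | abbba => cbba
  | abbb => cbb
  | aaaacb => aacb => cb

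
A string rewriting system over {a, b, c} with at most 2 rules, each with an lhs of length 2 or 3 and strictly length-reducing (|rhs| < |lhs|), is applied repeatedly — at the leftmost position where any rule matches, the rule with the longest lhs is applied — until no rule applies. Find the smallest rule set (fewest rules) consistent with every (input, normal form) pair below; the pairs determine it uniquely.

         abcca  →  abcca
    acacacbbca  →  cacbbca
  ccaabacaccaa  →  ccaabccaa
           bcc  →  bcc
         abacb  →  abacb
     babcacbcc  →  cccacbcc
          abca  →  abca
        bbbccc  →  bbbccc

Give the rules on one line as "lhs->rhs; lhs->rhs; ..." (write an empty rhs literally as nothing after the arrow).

aca->; bab->cc

  | abcca
  | acacacbbca => cacbbca
  | ccaabacaccaa => ccaabccaa
  | bcc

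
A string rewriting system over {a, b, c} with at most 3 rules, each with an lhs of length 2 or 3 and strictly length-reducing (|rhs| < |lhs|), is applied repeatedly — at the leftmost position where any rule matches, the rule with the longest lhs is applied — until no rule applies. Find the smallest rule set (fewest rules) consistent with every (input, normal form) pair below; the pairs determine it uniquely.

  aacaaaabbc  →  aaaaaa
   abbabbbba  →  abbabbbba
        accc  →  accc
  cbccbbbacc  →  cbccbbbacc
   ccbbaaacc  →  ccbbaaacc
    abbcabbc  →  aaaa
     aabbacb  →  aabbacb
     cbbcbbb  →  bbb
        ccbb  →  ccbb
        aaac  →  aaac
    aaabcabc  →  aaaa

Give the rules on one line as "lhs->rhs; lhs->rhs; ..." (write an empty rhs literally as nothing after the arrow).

  | aacaaaabbc => aaaaabbc => aaaaaa
  | abbabbbba
  | accc
  | cbccbbbacc

bbc->a; ca->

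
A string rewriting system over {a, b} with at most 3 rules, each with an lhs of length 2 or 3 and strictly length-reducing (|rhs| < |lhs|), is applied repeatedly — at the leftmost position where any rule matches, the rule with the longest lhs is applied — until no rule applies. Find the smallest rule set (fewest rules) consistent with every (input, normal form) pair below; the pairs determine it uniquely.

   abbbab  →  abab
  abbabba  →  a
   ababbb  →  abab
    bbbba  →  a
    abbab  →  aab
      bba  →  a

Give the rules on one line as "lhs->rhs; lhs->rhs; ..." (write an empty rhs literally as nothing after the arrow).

  | abbbab => abab
  | abbabba => aabba => aaa => a
  | ababbb => abab
  | bbbba => bba => a

aaa->a; bb->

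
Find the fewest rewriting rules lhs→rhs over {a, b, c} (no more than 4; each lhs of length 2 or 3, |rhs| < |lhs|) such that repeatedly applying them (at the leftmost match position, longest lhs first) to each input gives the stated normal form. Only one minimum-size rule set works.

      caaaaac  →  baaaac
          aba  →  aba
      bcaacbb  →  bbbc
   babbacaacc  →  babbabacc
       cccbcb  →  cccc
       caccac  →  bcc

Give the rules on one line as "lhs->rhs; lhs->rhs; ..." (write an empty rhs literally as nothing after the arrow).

  | caaaaac => baaaac
  | aba
  | bcaacbb => bbacbb => bbbcb => bbbc
  | babbacaacc => babbabacc

acb->bc; ca->b; cb->c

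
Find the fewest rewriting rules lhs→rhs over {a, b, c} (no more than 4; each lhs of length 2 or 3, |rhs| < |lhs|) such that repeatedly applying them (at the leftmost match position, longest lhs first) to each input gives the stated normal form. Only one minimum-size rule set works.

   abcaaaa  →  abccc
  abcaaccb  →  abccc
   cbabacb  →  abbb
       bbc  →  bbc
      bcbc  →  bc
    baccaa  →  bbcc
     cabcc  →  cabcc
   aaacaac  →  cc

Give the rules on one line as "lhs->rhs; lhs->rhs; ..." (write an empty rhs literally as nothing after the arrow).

aa->c; ac->b; cb->

  | abcaaaa => abccaa => abccc
  | abcaaccb => abccccb => abccc
  | cbabacb => abacb => abbb
  | bbc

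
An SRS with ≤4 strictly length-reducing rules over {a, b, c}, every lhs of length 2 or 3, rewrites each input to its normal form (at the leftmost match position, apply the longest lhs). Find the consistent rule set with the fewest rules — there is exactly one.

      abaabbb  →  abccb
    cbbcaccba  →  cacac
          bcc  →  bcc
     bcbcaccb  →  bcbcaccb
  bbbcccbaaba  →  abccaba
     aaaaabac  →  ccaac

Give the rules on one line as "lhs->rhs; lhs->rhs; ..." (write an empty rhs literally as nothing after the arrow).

aaa->cc; bac->c; bb->a; cba->

  | abaabbb => abaaab => abccb
  | cbbcaccba => cacaccba => cacac
  | bcc
  | bcbcaccb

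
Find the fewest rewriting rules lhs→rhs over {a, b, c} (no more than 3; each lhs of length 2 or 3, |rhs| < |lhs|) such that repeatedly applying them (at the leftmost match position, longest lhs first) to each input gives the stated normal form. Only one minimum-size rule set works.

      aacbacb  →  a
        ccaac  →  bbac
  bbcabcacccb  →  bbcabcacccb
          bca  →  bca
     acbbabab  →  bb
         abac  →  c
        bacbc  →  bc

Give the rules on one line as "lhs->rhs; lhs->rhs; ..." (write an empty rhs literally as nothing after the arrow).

aba->; acb->; cca->bb

  | aacbacb => aacb => a
  | ccaac => bbac
  | bbcabcacccb
  | bca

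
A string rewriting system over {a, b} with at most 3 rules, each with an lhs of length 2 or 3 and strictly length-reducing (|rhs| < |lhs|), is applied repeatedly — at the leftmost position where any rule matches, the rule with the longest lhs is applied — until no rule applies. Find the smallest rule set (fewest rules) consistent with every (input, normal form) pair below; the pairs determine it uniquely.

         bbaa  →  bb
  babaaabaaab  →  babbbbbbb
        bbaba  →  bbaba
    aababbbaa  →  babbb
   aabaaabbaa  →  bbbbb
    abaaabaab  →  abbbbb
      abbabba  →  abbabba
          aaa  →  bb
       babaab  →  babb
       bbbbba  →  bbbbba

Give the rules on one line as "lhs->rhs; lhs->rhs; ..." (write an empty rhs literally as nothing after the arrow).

aa->; aaa->bb

  | bbaa => bb
  | babaaabaaab => babbbbaaab => babbbbbbb
  | bbaba
  | aababbbaa => babbbaa => babbb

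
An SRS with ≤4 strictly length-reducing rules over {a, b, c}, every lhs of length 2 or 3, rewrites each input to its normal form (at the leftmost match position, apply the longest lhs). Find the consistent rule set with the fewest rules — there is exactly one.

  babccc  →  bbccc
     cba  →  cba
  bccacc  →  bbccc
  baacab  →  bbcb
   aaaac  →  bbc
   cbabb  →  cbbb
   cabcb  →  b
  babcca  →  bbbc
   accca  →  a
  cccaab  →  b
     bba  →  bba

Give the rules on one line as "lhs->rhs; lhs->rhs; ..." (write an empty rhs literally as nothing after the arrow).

aa->b; ab->b; cbc->; cca->bc

  | babccc => bbccc
  | cba
  | bccacc => bbccc
  | baacab => bbcab => bbcb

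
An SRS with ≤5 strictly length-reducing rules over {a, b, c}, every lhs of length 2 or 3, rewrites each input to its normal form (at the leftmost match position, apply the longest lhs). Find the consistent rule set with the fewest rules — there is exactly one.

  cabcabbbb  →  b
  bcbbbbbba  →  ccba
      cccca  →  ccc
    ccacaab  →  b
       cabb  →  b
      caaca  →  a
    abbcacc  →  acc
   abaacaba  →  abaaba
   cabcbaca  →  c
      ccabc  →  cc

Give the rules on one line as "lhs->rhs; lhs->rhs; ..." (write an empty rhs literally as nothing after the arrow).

bb->b; bc->c; bcb->cc; ca->

  | cabcabbbb => bcabbbb => cabbbb => bbbb => bbb => bb => b
  | bcbbbbbba => ccbbbbba => ccbbbba => ccbbba => ccbba => ccba
  | cccca => ccc
  | ccacaab => ccaab => cab => b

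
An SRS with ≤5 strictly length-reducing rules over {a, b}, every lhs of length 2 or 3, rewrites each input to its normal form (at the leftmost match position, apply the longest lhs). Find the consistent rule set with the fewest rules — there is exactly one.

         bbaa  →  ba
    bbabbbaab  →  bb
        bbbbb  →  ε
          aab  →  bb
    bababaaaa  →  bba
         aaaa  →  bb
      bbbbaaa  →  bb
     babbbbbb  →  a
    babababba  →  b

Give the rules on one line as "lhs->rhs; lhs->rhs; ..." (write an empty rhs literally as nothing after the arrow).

aa->b; ab->; bab->a; bbb->ba

  | bbaa => bbb => ba
  | bbabbbaab => babbaab => abaab => aab => bb
  | bbbbb => babb => ab => ε
  | aab => bb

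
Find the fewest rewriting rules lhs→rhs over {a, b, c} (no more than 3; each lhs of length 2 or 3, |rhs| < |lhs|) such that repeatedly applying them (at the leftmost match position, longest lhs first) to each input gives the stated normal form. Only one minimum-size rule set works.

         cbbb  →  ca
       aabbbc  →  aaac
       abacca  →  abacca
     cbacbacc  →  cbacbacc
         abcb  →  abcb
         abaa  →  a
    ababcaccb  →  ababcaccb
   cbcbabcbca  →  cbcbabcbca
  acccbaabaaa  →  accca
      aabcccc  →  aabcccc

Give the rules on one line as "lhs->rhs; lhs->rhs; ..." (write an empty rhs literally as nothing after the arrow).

baa->; bbb->a

  | cbbb => ca
  | aabbbc => aaac
  | abacca
  | cbacbacc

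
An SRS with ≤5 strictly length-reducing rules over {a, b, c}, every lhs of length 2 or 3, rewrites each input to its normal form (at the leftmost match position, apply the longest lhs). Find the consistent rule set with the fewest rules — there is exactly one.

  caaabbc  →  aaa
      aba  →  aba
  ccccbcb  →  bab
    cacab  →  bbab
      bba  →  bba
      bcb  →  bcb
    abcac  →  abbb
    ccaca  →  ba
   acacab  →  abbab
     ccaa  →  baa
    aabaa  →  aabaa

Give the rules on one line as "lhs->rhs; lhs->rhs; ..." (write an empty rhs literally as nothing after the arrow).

bbc->a; ca->; cac->bb; cc->b

  | caaabbc => aabbc => aaa
  | aba
  | ccccbcb => bccbcb => bbbcb => bab
  | cacab => bbab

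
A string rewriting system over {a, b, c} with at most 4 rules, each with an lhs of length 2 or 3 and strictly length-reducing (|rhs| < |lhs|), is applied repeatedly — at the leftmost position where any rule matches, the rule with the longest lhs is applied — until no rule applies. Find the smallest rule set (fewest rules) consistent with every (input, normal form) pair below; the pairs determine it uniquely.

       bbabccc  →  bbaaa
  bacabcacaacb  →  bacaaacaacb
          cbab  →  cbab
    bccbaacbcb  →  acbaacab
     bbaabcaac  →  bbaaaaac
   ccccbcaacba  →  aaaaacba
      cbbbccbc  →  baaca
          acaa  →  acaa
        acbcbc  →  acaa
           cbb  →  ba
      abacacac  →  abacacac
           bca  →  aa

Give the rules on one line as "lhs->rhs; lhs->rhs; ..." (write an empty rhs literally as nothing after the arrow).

bc->a; cbb->ba; cc->a

  | bbabccc => bbaacc => bbaaa
  | bacabcacaacb => bacaaacaacb
  | cbab
  | bccbaacbcb => acbaacbcb => acbaacab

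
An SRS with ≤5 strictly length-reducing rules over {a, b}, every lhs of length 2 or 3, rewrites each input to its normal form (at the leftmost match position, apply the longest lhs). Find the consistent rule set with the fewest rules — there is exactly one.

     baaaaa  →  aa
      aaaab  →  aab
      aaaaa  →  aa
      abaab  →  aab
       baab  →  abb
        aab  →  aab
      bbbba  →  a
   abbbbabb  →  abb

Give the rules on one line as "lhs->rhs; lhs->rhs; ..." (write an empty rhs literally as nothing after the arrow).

aaa->aa; aba->a; ba->a; baa->ab

  | baaaaa => abaaa => aaa => aa
  | aaaab => aaab => aab
  | aaaaa => aaaa => aaa => aa
  | abaab => aab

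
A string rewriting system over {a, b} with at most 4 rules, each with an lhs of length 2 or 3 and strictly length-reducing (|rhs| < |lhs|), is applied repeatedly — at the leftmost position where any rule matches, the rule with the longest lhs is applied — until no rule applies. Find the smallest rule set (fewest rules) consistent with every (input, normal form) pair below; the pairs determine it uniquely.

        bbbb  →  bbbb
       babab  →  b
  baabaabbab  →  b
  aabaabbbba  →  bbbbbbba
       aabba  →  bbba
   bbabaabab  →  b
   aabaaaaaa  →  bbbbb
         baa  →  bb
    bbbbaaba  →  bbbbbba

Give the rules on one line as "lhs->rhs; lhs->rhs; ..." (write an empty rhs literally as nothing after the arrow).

  | bbbb
  | babab => abab => bab => ab => b
  | baabaabbab => bbbaabbab => bbbbbbab => bbbbbab => bbbbab => bbbab => bbab => bab => ab => b
  | aabaabbbba => bbaabbbba => bbbbbbba

aa->b; ab->b; bab->ab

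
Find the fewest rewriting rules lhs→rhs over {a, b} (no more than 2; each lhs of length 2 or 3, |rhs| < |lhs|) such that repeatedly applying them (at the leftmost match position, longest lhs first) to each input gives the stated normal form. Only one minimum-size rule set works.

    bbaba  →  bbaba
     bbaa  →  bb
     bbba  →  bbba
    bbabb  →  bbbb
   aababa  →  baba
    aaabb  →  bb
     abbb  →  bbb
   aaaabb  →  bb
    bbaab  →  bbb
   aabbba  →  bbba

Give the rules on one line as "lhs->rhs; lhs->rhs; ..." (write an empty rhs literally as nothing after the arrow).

aa->; abb->bb

  | bbaba
  | bbaa => bb
  | bbba
  | bbabb => bbbb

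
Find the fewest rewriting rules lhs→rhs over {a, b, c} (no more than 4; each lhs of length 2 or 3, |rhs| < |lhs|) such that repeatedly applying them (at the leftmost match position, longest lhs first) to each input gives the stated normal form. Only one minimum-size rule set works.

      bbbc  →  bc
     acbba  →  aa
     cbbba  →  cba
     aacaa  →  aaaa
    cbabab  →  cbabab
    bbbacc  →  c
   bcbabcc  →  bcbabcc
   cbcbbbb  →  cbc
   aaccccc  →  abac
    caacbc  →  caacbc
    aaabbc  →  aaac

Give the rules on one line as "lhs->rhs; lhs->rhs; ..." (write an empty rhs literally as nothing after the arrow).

aca->aa; acc->bc; bb->; ccc->a

  | bbbc => bc
  | acbba => aca => aa
  | cbbba => cba
  | aacaa => aaaa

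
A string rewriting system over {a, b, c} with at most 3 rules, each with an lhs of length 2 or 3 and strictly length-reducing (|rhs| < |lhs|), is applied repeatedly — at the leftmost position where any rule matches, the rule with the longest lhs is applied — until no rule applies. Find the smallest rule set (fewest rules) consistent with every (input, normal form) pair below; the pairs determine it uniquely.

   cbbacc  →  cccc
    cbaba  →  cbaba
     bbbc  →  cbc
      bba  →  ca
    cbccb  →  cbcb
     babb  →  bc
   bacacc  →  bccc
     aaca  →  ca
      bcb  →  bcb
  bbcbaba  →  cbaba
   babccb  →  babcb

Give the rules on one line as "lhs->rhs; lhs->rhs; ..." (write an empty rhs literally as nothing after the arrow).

  | cbbacc => ccacc => cccc
  | cbaba
  | bbbc => cbc
  | bba => ca

ac->c; bb->c; ccb->cb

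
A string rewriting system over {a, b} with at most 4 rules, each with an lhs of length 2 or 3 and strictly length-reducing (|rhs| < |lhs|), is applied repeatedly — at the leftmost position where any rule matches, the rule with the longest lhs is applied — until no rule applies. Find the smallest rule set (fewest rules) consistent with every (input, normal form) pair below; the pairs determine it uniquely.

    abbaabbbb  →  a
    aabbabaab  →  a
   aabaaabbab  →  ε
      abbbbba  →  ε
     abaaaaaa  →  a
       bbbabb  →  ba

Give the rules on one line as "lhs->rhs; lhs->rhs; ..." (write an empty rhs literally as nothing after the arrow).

  | abbaabbbb => abaabbbb => aaabbbb => abbbb => abbb => abb => ab => a
  | aabbabaab => bbabaab => abaab => aaab => ab => a
  | aabaaabbab => baaabbab => babbab => babab => baab => bb => ε
  | abbbbba => abbbba => abbba => abba => aba => aa => ε

aa->; ab->a; bb->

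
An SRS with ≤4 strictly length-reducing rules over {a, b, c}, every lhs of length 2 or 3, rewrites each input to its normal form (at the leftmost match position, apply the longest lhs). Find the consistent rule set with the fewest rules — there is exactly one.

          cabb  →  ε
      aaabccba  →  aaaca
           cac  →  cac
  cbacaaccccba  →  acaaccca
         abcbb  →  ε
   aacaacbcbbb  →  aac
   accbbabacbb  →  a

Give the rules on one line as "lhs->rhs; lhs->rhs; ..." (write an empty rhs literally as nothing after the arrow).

  | cabb => cb => ε
  | aaabccba => aaaccba => aaaca
  | cac
  | cbacaaccccba => acaaccccba => acaaccca

ab->; abc->ac; cb->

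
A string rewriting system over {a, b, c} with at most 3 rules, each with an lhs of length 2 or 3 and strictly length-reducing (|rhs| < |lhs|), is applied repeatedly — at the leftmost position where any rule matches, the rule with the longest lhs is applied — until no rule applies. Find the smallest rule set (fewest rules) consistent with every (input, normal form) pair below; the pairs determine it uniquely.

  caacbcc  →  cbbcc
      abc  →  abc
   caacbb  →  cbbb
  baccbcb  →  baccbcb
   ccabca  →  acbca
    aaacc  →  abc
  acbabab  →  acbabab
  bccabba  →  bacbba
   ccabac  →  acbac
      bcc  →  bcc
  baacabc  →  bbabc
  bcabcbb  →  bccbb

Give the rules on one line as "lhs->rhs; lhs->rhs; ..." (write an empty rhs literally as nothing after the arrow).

aac->b; cab->c; cca->ac

  | caacbcc => cbbcc
  | abc
  | caacbb => cbbb
  | baccbcb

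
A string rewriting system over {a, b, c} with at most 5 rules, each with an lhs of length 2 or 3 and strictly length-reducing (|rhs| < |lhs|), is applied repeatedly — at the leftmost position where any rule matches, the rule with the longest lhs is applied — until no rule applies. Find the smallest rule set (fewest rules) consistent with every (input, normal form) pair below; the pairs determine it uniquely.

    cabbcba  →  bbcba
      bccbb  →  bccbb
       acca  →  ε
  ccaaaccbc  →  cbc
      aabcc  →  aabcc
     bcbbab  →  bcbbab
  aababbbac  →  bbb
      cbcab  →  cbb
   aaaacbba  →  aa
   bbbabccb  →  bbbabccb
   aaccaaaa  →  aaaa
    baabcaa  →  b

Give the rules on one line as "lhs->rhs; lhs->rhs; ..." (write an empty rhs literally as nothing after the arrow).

aba->c; abb->c; ac->; ca->

  | cabbcba => bbcba
  | bccbb
  | acca => ca => ε
  | ccaaaccbc => caaccbc => accbc => cbc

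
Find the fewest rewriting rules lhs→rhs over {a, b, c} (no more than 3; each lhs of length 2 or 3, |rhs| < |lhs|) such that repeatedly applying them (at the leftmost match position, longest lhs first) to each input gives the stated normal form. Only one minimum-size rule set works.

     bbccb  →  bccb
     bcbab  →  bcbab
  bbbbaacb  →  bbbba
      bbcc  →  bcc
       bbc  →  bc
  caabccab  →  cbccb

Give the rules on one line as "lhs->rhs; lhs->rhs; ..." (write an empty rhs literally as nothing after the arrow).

  | bbccb => bccb
  | bcbab
  | bbbbaacb => bbbba
  | bbcc => bcc

acb->; bbc->bc; ca->c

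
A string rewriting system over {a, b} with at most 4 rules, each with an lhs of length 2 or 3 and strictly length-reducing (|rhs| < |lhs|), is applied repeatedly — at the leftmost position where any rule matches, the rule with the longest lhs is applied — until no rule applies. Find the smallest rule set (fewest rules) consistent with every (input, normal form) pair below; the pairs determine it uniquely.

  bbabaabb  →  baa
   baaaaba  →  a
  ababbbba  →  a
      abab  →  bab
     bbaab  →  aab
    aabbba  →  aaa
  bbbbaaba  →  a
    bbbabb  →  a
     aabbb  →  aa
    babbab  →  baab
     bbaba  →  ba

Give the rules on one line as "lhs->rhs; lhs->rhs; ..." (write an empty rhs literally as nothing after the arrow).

  | bbabaabb => abaabb => baabb => baa
  | baaaaba => baaaba => baaba => baba => bba => a
  | ababbbba => babbbba => baba => bba => a
  | abab => bab

aba->ba; bb->; bbb->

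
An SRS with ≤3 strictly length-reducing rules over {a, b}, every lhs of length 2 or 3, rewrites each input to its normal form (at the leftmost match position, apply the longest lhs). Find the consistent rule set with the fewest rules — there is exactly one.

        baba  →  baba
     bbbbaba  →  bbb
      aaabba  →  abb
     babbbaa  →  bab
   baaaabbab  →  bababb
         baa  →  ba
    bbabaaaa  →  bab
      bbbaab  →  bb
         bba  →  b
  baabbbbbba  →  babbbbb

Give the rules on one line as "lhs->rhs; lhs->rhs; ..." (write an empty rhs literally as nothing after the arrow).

aa->a; aaa->ab; bba->b

  | baba
  | bbbbaba => bbbba => bbb
  | aaabba => abbba => abb
  | babbbaa => babba => bab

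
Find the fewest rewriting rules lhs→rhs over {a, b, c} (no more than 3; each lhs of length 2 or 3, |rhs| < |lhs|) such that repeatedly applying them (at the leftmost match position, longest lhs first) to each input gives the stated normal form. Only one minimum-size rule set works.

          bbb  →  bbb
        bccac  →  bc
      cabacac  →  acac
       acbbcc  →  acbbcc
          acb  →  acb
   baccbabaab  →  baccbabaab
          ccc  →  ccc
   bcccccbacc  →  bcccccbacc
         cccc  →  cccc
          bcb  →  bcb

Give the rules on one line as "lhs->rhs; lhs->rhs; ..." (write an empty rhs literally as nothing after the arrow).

  | bbb
  | bccac => bc
  | cabacac => acac
  | acbbcc

cab->; cca->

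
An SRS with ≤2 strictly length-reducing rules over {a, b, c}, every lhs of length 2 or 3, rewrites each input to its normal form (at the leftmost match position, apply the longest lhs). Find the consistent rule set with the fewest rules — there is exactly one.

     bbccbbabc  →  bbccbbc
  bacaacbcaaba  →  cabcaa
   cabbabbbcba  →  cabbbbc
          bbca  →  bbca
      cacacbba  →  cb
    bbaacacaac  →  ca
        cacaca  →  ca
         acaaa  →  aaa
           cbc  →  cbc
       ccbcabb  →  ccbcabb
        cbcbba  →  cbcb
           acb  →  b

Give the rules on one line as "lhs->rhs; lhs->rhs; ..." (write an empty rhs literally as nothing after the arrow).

  | bbccbbabc => bbccbbc
  | bacaacbcaaba => caacbcaaba => cabcaaba => cabcaa
  | cabbabbbcba => cabbbbcba => cabbbbc
  | bbca

ac->; ba->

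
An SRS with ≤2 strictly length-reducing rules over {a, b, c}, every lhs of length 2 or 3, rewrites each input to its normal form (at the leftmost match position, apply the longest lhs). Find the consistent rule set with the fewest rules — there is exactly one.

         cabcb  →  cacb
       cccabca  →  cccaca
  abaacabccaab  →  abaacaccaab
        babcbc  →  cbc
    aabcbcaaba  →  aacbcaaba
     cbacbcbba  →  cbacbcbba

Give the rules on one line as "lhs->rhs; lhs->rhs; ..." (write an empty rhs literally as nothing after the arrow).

abc->ac; bab->

  | cabcb => cacb
  | cccabca => cccaca
  | abaacabccaab => abaacaccaab
  | babcbc => cbc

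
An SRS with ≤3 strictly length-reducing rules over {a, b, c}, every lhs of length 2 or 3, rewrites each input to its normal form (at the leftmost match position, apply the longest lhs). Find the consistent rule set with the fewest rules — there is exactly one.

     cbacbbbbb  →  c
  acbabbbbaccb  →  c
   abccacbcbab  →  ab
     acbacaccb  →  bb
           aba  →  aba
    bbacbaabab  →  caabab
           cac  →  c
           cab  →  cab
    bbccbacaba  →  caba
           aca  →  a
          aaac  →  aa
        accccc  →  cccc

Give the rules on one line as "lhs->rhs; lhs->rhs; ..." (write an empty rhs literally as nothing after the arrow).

ac->; bbb->c; cb->b

  | cbacbbbbb => bacbbbbb => bbbbbb => cbbb => bbb => c
  | acbabbbbaccb => babbbbaccb => bacbaccb => bbaccb => bbcb => bbb => c
  | abccacbcbab => abccbcbab => abcbcbab => abbcbab => abbbab => acab => ab
  | acbacaccb => bacaccb => baccb => bcb => bb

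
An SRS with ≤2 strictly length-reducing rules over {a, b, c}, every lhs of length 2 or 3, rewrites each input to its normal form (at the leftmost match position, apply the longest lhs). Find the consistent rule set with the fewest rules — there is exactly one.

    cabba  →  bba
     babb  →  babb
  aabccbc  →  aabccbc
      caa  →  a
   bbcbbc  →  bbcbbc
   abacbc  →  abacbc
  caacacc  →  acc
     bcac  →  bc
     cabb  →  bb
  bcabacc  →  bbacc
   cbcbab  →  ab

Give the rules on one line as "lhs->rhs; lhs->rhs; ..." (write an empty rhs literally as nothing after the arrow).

  | cabba => bba
  | babb
  | aabccbc
  | caa => a

ca->; cba->a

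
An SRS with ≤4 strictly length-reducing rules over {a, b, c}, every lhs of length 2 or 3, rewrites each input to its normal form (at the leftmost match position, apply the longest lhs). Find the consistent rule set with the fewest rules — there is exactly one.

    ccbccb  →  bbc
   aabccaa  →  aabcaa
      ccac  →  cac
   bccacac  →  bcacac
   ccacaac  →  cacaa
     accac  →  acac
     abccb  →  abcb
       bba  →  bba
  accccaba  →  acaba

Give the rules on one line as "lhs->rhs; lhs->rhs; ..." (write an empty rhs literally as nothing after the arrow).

aac->aa; acb->bc; cbc->ba; cc->c

  | ccbccb => cbccb => bacb => bbc
  | aabccaa => aabcaa
  | ccac => cac
  | bccacac => bcacac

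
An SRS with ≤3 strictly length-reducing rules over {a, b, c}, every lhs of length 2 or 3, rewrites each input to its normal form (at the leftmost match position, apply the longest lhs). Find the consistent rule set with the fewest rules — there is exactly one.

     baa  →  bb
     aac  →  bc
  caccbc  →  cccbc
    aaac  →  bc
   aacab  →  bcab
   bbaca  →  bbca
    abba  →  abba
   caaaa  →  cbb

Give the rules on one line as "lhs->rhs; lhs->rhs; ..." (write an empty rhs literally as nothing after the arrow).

aa->b; ac->c

  | baa => bb
  | aac => bc
  | caccbc => cccbc
  | aaac => bac => bc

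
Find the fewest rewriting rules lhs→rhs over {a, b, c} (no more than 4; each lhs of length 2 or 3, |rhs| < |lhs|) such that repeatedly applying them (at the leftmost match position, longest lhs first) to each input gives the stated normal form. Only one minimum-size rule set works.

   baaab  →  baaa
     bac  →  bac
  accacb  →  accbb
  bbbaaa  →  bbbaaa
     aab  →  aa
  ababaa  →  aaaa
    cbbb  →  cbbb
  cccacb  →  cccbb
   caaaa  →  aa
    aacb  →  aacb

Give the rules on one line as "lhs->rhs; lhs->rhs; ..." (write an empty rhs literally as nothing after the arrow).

  | baaab => baaa
  | bac
  | accacb => accbb
  | bbbaaa

ab->a; caa->; cac->cb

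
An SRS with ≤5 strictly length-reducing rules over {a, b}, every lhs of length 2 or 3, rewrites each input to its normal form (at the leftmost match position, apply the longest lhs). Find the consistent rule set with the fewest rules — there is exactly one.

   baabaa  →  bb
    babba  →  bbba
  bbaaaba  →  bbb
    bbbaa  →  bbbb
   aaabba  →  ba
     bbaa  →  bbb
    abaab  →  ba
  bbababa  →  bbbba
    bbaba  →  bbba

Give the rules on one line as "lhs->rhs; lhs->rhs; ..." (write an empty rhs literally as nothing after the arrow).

  | baabaa => baaa => baa => bb
  | babba => bbba
  | bbaaaba => bbaaba => bbaa => bbb
  | bbbaa => bbbb

aa->b; aaa->aa; aab->a; ab->b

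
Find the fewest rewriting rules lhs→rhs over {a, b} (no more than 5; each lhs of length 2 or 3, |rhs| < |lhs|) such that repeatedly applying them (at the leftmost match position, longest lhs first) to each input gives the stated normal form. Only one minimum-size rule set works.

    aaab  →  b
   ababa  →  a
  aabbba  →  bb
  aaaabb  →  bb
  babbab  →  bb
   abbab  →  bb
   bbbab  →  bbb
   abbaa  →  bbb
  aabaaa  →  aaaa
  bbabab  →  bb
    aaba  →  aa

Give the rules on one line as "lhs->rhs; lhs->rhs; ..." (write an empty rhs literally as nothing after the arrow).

ab->b; aba->a; ba->; baa->bb

  | aaab => aab => ab => b
  | ababa => aba => a
  | aabbba => abbba => bbba => bb
  | aaaabb => aaabb => aabb => abb => bb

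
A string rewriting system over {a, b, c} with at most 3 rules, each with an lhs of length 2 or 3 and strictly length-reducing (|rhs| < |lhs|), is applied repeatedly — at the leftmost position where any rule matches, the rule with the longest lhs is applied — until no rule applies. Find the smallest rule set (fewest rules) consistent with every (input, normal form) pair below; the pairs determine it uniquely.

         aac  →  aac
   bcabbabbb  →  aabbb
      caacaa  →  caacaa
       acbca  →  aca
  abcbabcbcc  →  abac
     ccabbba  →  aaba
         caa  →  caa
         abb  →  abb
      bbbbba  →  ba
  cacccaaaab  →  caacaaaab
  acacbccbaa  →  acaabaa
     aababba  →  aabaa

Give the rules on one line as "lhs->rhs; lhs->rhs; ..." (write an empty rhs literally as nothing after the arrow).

bba->a; bc->; cc->a

  | aac
  | bcabbabbb => abbabbb => aabbb
  | caacaa
  | acbca => aca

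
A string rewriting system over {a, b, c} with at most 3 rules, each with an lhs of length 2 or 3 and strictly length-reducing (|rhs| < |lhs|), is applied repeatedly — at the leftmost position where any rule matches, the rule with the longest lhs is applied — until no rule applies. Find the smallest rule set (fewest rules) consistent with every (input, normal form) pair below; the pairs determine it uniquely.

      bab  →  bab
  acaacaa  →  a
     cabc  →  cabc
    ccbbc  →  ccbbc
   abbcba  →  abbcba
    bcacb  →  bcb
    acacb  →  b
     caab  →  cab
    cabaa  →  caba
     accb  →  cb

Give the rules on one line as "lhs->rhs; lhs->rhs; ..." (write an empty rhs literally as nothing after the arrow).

  | bab
  | acaacaa => aacaa => acaa => aa => a
  | cabc
  | ccbbc

aa->a; ac->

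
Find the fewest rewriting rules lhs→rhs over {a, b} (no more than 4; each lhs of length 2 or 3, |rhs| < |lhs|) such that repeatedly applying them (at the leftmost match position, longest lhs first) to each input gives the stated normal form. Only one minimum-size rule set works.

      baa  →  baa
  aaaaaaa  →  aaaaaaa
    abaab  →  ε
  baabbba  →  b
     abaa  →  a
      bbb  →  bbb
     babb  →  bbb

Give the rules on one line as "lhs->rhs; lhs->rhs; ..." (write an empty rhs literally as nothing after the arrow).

ab->; aba->; bab->bb; bba->

  | baa
  | aaaaaaa
  | abaab => ab => ε
  | baabbba => babba => bbba => b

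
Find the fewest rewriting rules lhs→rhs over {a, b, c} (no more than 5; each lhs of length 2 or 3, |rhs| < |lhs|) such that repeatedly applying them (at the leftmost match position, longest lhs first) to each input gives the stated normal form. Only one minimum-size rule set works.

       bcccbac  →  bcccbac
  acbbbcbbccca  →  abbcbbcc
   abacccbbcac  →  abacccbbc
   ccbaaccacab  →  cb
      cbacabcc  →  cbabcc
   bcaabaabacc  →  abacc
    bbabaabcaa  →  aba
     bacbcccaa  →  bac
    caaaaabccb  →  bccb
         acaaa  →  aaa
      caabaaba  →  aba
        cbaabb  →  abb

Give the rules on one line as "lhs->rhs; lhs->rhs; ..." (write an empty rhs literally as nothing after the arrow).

  | bcccbac
  | acbbbcbbccca => abbcbbccca => abbcbbcc
  | abacccbbcac => abacccbbc
  | ccbaaccacab => ccaaccacab => caccacab => ccacab => ccab => cb

aab->b; acb->a; baa->aa; ca->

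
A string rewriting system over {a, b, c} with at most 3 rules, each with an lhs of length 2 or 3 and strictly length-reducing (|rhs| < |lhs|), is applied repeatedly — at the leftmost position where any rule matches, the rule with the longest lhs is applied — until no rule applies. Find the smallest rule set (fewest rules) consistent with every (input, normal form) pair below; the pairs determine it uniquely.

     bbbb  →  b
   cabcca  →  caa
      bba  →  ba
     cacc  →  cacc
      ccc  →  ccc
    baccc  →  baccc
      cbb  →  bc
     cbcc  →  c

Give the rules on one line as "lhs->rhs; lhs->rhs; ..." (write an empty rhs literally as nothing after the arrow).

bb->b; bcc->; cbb->bc

  | bbbb => bbb => bb => b
  | cabcca => caa
  | bba => ba
  | cacc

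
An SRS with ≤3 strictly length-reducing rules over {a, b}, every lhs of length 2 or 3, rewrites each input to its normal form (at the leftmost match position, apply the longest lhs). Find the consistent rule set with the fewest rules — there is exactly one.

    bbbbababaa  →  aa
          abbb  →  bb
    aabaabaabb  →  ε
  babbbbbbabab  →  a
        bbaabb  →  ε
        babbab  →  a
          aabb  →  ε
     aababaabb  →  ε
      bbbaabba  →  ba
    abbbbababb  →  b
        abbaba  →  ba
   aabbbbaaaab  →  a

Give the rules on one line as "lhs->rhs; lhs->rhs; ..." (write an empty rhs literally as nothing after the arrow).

  | bbbbababaa => bbaababaa => aaababaa => aababaa => aabaa => aaa => aa
  | abbb => bb
  | aabaabaabb => aaabaabb => aabaabb => aaabb => aabb => ab => ε
  | babbbbbbabab => bbbbbbabab => bbbbaabab => bbaaabab => aaaabab => aaabab => aabab => aab => a

aaa->aa; ab->; bba->aa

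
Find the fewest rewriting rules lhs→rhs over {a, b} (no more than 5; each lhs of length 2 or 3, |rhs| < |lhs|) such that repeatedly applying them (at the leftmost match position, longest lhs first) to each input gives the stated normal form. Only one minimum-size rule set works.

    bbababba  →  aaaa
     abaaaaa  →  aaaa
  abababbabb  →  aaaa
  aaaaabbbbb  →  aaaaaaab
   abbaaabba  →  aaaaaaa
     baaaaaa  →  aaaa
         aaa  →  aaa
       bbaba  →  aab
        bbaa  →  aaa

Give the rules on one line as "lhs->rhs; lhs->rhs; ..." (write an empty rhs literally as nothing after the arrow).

ba->b; baa->; bab->b; bb->a

  | bbababba => aababba => aabba => aaaa
  | abaaaaa => aaaa
  | abababbabb => ababbabb => abbabb => aaabb => aaaa
  | aaaaabbbbb => aaaaaabbb => aaaaaaab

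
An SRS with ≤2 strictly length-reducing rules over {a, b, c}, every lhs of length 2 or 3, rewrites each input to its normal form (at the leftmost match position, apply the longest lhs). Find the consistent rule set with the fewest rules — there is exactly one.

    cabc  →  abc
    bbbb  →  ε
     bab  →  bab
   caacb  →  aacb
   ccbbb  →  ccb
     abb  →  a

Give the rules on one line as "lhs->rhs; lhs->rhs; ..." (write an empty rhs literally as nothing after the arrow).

bb->; ca->a

  | cabc => abc
  | bbbb => bb => ε
  | bab
  | caacb => aacb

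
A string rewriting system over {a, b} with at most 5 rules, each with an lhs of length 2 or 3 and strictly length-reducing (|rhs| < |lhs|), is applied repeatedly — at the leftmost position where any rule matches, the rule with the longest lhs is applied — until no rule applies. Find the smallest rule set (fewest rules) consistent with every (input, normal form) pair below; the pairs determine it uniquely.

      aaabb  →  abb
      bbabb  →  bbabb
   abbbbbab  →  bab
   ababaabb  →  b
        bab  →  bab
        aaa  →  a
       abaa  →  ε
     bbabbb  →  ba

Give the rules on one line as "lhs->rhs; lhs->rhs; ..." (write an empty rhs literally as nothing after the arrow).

aa->; aab->; baa->a; bbb->a

  | aaabb => abb
  | bbabb
  | abbbbbab => aabbab => bab
  | ababaabb => abaabb => aabb => b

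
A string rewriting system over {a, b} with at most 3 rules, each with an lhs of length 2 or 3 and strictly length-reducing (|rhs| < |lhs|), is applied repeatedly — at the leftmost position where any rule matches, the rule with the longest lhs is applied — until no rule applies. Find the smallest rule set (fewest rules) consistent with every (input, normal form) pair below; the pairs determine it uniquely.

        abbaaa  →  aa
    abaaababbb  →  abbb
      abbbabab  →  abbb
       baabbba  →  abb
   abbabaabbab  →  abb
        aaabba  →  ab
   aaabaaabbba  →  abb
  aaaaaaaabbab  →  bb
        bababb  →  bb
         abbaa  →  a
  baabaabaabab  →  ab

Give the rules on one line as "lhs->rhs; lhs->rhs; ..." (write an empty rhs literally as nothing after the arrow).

aab->b; ba->

  | abbaaa => abaa => aa
  | abaaababbb => aaababbb => ababbb => abbb
  | abbbabab => abbbab => abbb
  | baabbba => abbba => abb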